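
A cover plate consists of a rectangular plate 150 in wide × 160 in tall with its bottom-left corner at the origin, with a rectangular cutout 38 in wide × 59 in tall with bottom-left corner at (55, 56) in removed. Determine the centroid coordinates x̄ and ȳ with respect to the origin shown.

x̄ = 75.10 in, ȳ = 79.43 in

plate: A = 150 × 160 = 24000.00, centroid at (75.00, 80.00).
hole: A = −(38 × 59) = -2242.00, centroid at (74.00, 85.50).
ΣA = 21758.00 in²
ΣAx̄ = (24000.00)(75.00) + (-2242.00)(74.00) = 1634092.00 in³
ΣAȳ = (24000.00)(80.00) + (-2242.00)(85.50) = 1728309.00 in³
x̄ = 1634092.00 / 21758.00 = 75.10 in
ȳ = 1728309.00 / 21758.00 = 79.43 in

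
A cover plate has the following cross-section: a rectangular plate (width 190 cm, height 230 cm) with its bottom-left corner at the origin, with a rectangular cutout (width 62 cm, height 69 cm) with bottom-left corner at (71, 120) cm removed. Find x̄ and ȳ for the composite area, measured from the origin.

plate: A = 190 × 230 = 43700.00, centroid at (95.00, 115.00).
hole: A = −(62 × 69) = -4278.00, centroid at (102.00, 154.50).
ΣA = 39422.00 cm²
ΣAx̄ = (43700.00)(95.00) + (-4278.00)(102.00) = 3715144.00 cm³
ΣAȳ = (43700.00)(115.00) + (-4278.00)(154.50) = 4364549.00 cm³
x̄ = 3715144.00 / 39422.00 = 94.24 cm
ȳ = 4364549.00 / 39422.00 = 110.71 cm

x̄ = 94.24 cm, ȳ = 110.71 cm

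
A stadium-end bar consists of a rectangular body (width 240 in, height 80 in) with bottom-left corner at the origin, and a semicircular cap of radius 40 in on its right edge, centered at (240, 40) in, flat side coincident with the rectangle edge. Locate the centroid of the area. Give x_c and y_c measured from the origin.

Part | A | x̄ᵢ | ȳᵢ | A·x̄ᵢ | A·ȳᵢ
rectangular body | 19200.00 | 120.00 | 40.00 | 2304000.00 | 768000.00
semicircular end | 2513.27 | 256.98 | 40.00 | 645852.46 | 100530.96
Σ | 21713.27 |  |  | 2949852.46 | 868530.96
x_c = 2949852.46 / 21713.27 = 135.85 in
y_c = 868530.96 / 21713.27 = 40.00 in

x_c = 135.85 in, y_c = 40.00 in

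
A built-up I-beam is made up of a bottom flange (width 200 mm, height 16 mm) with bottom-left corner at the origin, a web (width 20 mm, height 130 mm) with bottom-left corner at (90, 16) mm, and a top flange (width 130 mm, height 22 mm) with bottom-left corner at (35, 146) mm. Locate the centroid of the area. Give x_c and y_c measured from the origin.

Part | A | x̄ᵢ | ȳᵢ | A·x̄ᵢ | A·ȳᵢ
bottom flange | 3200.00 | 100.00 | 8.00 | 320000.00 | 25600.00
web | 2600.00 | 100.00 | 81.00 | 260000.00 | 210600.00
top flange | 2860.00 | 100.00 | 157.00 | 286000.00 | 449020.00
Σ | 8660.00 |  |  | 866000.00 | 685220.00
x_c = 866000.00 / 8660.00 = 100.00 mm
y_c = 685220.00 / 8660.00 = 79.12 mm

x_c = 100.00 mm, y_c = 79.12 mm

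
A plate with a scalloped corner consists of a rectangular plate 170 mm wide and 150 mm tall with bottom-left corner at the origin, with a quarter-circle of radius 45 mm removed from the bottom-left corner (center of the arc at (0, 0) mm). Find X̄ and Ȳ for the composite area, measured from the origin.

X̄ = 89.38 mm, Ȳ = 78.72 mm

Part | A | x̄ᵢ | ȳᵢ | A·x̄ᵢ | A·ȳᵢ
plate | 25500.00 | 85.00 | 75.00 | 2167500.00 | 1912500.00
removed quarter-circle | -1590.43 | 19.10 | 19.10 | -30375.00 | -30375.00
Σ | 23909.57 |  |  | 2137125.00 | 1882125.00
X̄ = 2137125.00 / 23909.57 = 89.38 mm
Ȳ = 1882125.00 / 23909.57 = 78.72 mm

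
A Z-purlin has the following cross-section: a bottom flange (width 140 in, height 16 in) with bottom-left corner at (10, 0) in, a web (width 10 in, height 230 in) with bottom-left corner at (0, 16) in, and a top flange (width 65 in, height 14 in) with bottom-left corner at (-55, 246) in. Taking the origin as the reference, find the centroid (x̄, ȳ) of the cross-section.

bottom flange: A = 140 × 16 = 2240.00, centroid at (80.00, 8.00).
web: A = 10 × 230 = 2300.00, centroid at (5.00, 131.00).
top flange: A = 65 × 14 = 910.00, centroid at (-22.50, 253.00).
ΣA = 5450.00 in²
ΣAx̄ = (2240.00)(80.00) + (2300.00)(5.00) + (910.00)(-22.50) = 170225.00 in³
ΣAȳ = (2240.00)(8.00) + (2300.00)(131.00) + (910.00)(253.00) = 549450.00 in³
x̄ = 170225.00 / 5450.00 = 31.23 in
ȳ = 549450.00 / 5450.00 = 100.82 in

x̄ = 31.23 in, ȳ = 100.82 in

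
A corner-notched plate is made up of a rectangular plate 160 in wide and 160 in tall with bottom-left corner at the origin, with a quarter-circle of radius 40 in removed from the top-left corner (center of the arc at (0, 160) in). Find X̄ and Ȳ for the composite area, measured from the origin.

X̄ = 83.25 in, Ȳ = 76.75 in

plate: A = 160 × 160 = 25600.00, centroid at (80.00, 80.00).
removed quarter-circle: A = −¼π·40² = -1256.64, centroid at (16.98, 143.02).
ΣA = 24343.36 in²
ΣAX̄ = (25600.00)(80.00) + (-1256.64)(16.98) = 2026666.67 in³
ΣAȲ = (25600.00)(80.00) + (-1256.64)(143.02) = 1868271.40 in³
X̄ = 2026666.67 / 24343.36 = 83.25 in
Ȳ = 1868271.40 / 24343.36 = 76.75 in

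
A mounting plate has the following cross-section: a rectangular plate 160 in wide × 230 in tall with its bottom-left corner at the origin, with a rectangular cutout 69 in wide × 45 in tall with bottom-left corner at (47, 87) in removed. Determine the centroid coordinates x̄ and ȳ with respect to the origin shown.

x̄ = 79.86 in, ȳ = 115.51 in

plate: A = 160 × 230 = 36800.00, centroid at (80.00, 115.00).
hole: A = −(69 × 45) = -3105.00, centroid at (81.50, 109.50).
ΣA = 33695.00 in²
ΣAx̄ = (36800.00)(80.00) + (-3105.00)(81.50) = 2690942.50 in³
ΣAȳ = (36800.00)(115.00) + (-3105.00)(109.50) = 3892002.50 in³
x̄ = 2690942.50 / 33695.00 = 79.86 in
ȳ = 3892002.50 / 33695.00 = 115.51 in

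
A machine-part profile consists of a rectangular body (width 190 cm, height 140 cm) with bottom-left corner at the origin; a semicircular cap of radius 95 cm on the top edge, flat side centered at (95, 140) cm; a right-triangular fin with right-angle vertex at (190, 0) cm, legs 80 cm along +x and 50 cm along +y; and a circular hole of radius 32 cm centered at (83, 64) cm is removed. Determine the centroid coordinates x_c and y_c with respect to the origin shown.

Part | A | x̄ᵢ | ȳᵢ | A·x̄ᵢ | A·ȳᵢ
rectangular body | 26600.00 | 95.00 | 70.00 | 2527000.00 | 1862000.00
semicircular top | 14176.44 | 95.00 | 180.32 | 1346761.50 | 2556284.49
triangular fin | 2000.00 | 216.67 | 16.67 | 433333.33 | 33333.33
hole | -3216.99 | 83.00 | 64.00 | -267010.24 | -205887.42
Σ | 39559.45 |  |  | 4040084.59 | 4245730.41
x_c = 4040084.59 / 39559.45 = 102.13 cm
y_c = 4245730.41 / 39559.45 = 107.33 cm

x_c = 102.13 cm, y_c = 107.33 cm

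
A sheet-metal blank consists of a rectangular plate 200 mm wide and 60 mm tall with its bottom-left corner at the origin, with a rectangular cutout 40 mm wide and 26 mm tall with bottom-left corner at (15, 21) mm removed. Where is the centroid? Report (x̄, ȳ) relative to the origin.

x̄ = 106.17 mm, ȳ = 29.62 mm

plate: A = 200 × 60 = 12000.00, centroid at (100.00, 30.00).
hole: A = −(40 × 26) = -1040.00, centroid at (35.00, 34.00).
ΣA = 10960.00 mm², ΣAx̄ = 1163600.00 mm³, ΣAȳ = 324640.00 mm³.
x̄ = 1163600.00/10960.00 = 106.17 mm; ȳ = 324640.00/10960.00 = 29.62 mm.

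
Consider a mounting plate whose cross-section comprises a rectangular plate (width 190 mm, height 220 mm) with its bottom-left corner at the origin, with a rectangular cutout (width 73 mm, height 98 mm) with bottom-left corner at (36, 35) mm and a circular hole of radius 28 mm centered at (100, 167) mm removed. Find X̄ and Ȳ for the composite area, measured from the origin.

X̄ = 99.62 mm, Ȳ = 111.42 mm

plate: A = 190 × 220 = 41800.00, centroid at (95.00, 110.00).
hole 1: A = −(73 × 98) = -7154.00, centroid at (72.50, 84.00).
hole 2: A = −π·28² = -2463.01, centroid at (100.00, 167.00).
ΣA = 32182.99 mm², ΣAX̄ = 3206034.14 mm³, ΣAȲ = 3585741.56 mm³.
X̄ = 3206034.14/32182.99 = 99.62 mm; Ȳ = 3585741.56/32182.99 = 111.42 mm.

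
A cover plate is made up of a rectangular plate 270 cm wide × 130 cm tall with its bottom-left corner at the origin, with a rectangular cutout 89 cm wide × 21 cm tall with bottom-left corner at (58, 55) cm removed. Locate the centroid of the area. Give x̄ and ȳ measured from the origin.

plate: A = 270 × 130 = 35100.00, centroid at (135.00, 65.00).
hole: A = −(89 × 21) = -1869.00, centroid at (102.50, 65.50).
ΣA = 33231.00 cm²
ΣAx̄ = (35100.00)(135.00) + (-1869.00)(102.50) = 4546927.50 cm³
ΣAȳ = (35100.00)(65.00) + (-1869.00)(65.50) = 2159080.50 cm³
x̄ = 4546927.50 / 33231.00 = 136.83 cm
ȳ = 2159080.50 / 33231.00 = 64.97 cm

x̄ = 136.83 cm, ȳ = 64.97 cm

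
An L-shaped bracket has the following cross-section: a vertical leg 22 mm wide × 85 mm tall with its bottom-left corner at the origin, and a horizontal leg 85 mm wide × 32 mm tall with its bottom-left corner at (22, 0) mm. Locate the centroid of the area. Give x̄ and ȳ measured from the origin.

Part | A | x̄ᵢ | ȳᵢ | A·x̄ᵢ | A·ȳᵢ
vertical leg | 1870.00 | 11.00 | 42.50 | 20570.00 | 79475.00
horizontal leg | 2720.00 | 64.50 | 16.00 | 175440.00 | 43520.00
Σ | 4590.00 |  |  | 196010.00 | 122995.00
x̄ = 196010.00 / 4590.00 = 42.70 mm
ȳ = 122995.00 / 4590.00 = 26.80 mm

x̄ = 42.70 mm, ȳ = 26.80 mm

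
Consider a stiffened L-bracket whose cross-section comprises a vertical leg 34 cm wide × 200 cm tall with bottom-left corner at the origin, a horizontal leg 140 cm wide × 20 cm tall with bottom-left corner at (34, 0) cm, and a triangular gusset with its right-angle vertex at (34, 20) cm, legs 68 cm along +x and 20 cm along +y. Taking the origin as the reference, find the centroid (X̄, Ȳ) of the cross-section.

X̄ = 43.32 cm, Ȳ = 70.64 cm

Part | A | x̄ᵢ | ȳᵢ | A·x̄ᵢ | A·ȳᵢ
vertical leg | 6800.00 | 17.00 | 100.00 | 115600.00 | 680000.00
horizontal leg | 2800.00 | 104.00 | 10.00 | 291200.00 | 28000.00
gusset | 680.00 | 56.67 | 26.67 | 38533.33 | 18133.33
Σ | 10280.00 |  |  | 445333.33 | 726133.33
X̄ = 445333.33 / 10280.00 = 43.32 cm
Ȳ = 726133.33 / 10280.00 = 70.64 cm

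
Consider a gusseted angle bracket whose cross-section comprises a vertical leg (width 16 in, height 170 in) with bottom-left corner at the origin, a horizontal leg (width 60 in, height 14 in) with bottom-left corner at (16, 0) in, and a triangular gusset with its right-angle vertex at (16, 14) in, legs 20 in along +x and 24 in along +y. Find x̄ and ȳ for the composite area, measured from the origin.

x̄ = 17.33 in, ȳ = 63.78 in

vertical leg: A = 16 × 170 = 2720.00, centroid at (8.00, 85.00).
horizontal leg: A = 60 × 14 = 840.00, centroid at (46.00, 7.00).
gusset: A = ½·20·24 = 240.00, centroid at (22.67, 22.00).
ΣA = 3800.00 in², ΣAx̄ = 65840.00 in³, ΣAȳ = 242360.00 in³.
x̄ = 65840.00/3800.00 = 17.33 in; ȳ = 242360.00/3800.00 = 63.78 in.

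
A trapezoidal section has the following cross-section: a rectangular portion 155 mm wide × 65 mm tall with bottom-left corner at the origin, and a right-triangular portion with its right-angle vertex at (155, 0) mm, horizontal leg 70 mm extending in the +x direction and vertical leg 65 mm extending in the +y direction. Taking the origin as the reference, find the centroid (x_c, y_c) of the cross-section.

Part | A | x̄ᵢ | ȳᵢ | A·x̄ᵢ | A·ȳᵢ
rectangular portion | 10075.00 | 77.50 | 32.50 | 780812.50 | 327437.50
triangular portion | 2275.00 | 178.33 | 21.67 | 405708.33 | 49291.67
Σ | 12350.00 |  |  | 1186520.83 | 376729.17
x_c = 1186520.83 / 12350.00 = 96.07 mm
y_c = 376729.17 / 12350.00 = 30.50 mm

x_c = 96.07 mm, y_c = 30.50 mm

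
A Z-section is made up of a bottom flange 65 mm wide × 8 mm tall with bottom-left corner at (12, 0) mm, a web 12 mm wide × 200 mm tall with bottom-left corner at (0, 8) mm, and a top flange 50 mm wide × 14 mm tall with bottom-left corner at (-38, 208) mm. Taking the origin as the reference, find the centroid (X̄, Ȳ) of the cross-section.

bottom flange: A = 65 × 8 = 520.00, centroid at (44.50, 4.00).
web: A = 12 × 200 = 2400.00, centroid at (6.00, 108.00).
top flange: A = 50 × 14 = 700.00, centroid at (-13.00, 215.00).
ΣA = 3620.00 mm², ΣAX̄ = 28440.00 mm³, ΣAȲ = 411780.00 mm³.
X̄ = 28440.00/3620.00 = 7.86 mm; Ȳ = 411780.00/3620.00 = 113.75 mm.

X̄ = 7.86 mm, Ȳ = 113.75 mm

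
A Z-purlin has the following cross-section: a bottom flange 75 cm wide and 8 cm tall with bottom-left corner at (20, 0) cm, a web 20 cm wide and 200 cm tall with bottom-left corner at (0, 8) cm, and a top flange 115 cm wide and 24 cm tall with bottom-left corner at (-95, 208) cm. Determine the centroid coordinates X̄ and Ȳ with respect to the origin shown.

X̄ = -3.94 cm, Ȳ = 141.52 cm

bottom flange: A = 75 × 8 = 600.00, centroid at (57.50, 4.00).
web: A = 20 × 200 = 4000.00, centroid at (10.00, 108.00).
top flange: A = 115 × 24 = 2760.00, centroid at (-37.50, 220.00).
ΣA = 7360.00 cm²
ΣAX̄ = (600.00)(57.50) + (4000.00)(10.00) + (2760.00)(-37.50) = -29000.00 cm³
ΣAȲ = (600.00)(4.00) + (4000.00)(108.00) + (2760.00)(220.00) = 1041600.00 cm³
X̄ = -29000.00 / 7360.00 = -3.94 cm
Ȳ = 1041600.00 / 7360.00 = 141.52 cm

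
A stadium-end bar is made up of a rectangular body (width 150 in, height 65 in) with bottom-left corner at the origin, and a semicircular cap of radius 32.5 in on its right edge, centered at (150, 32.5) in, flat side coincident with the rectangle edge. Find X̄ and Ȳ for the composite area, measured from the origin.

X̄ = 87.91 in, Ȳ = 32.50 in

Part | A | x̄ᵢ | ȳᵢ | A·x̄ᵢ | A·ȳᵢ
rectangular body | 9750.00 | 75.00 | 32.50 | 731250.00 | 316875.00
semicircular end | 1659.15 | 163.79 | 32.50 | 271758.46 | 53922.49
Σ | 11409.15 |  |  | 1003008.46 | 370797.49
X̄ = 1003008.46 / 11409.15 = 87.91 in
Ȳ = 370797.49 / 11409.15 = 32.50 in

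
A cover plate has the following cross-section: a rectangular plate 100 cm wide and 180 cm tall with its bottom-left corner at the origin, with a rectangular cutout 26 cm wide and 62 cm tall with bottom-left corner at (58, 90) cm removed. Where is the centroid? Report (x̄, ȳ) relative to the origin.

x̄ = 47.93 cm, ȳ = 86.95 cm

plate: A = 100 × 180 = 18000.00, centroid at (50.00, 90.00).
hole: A = −(26 × 62) = -1612.00, centroid at (71.00, 121.00).
ΣA = 16388.00 cm²
ΣAx̄ = (18000.00)(50.00) + (-1612.00)(71.00) = 785548.00 cm³
ΣAȳ = (18000.00)(90.00) + (-1612.00)(121.00) = 1424948.00 cm³
x̄ = 785548.00 / 16388.00 = 47.93 cm
ȳ = 1424948.00 / 16388.00 = 86.95 cm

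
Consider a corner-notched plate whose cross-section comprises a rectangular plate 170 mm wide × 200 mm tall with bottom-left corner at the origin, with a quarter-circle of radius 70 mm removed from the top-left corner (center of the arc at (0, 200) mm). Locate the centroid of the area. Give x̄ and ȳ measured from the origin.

Part | A | x̄ᵢ | ȳᵢ | A·x̄ᵢ | A·ȳᵢ
plate | 34000.00 | 85.00 | 100.00 | 2890000.00 | 3400000.00
removed quarter-circle | -3848.45 | 29.71 | 170.29 | -114333.33 | -655356.87
Σ | 30151.55 |  |  | 2775666.67 | 2744643.13
x̄ = 2775666.67 / 30151.55 = 92.06 mm
ȳ = 2744643.13 / 30151.55 = 91.03 mm

x̄ = 92.06 mm, ȳ = 91.03 mm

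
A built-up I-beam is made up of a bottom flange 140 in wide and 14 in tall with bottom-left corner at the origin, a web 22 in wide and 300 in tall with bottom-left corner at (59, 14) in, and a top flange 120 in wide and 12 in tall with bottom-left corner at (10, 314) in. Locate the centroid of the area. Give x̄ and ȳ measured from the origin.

x̄ = 70.00 in, ȳ = 155.69 in

bottom flange: A = 140 × 14 = 1960.00, centroid at (70.00, 7.00).
web: A = 22 × 300 = 6600.00, centroid at (70.00, 164.00).
top flange: A = 120 × 12 = 1440.00, centroid at (70.00, 320.00).
ΣA = 10000.00 in², ΣAx̄ = 700000.00 in³, ΣAȳ = 1556920.00 in³.
x̄ = 700000.00/10000.00 = 70.00 in; ȳ = 1556920.00/10000.00 = 155.69 in.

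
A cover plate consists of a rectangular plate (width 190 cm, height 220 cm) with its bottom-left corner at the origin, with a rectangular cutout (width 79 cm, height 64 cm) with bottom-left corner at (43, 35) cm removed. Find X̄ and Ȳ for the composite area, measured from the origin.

X̄ = 96.72 cm, Ȳ = 115.92 cm

Part | A | x̄ᵢ | ȳᵢ | A·x̄ᵢ | A·ȳᵢ
plate | 41800.00 | 95.00 | 110.00 | 3971000.00 | 4598000.00
hole | -5056.00 | 82.50 | 67.00 | -417120.00 | -338752.00
Σ | 36744.00 |  |  | 3553880.00 | 4259248.00
X̄ = 3553880.00 / 36744.00 = 96.72 cm
Ȳ = 4259248.00 / 36744.00 = 115.92 cm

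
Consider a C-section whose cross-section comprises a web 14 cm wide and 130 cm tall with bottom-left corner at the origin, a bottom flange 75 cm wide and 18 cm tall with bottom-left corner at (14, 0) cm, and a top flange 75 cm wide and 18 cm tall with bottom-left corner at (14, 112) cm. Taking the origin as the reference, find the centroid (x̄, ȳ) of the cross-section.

Part | A | x̄ᵢ | ȳᵢ | A·x̄ᵢ | A·ȳᵢ
web | 1820.00 | 7.00 | 65.00 | 12740.00 | 118300.00
bottom flange | 1350.00 | 51.50 | 9.00 | 69525.00 | 12150.00
top flange | 1350.00 | 51.50 | 121.00 | 69525.00 | 163350.00
Σ | 4520.00 |  |  | 151790.00 | 293800.00
x̄ = 151790.00 / 4520.00 = 33.58 cm
ȳ = 293800.00 / 4520.00 = 65.00 cm

x̄ = 33.58 cm, ȳ = 65.00 cm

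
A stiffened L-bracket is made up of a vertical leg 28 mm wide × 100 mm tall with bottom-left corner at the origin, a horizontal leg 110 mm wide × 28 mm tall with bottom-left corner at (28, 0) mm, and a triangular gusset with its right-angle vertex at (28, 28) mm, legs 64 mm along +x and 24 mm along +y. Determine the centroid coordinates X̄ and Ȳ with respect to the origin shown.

Part | A | x̄ᵢ | ȳᵢ | A·x̄ᵢ | A·ȳᵢ
vertical leg | 2800.00 | 14.00 | 50.00 | 39200.00 | 140000.00
horizontal leg | 3080.00 | 83.00 | 14.00 | 255640.00 | 43120.00
gusset | 768.00 | 49.33 | 36.00 | 37888.00 | 27648.00
Σ | 6648.00 |  |  | 332728.00 | 210768.00
X̄ = 332728.00 / 6648.00 = 50.05 mm
Ȳ = 210768.00 / 6648.00 = 31.70 mm

X̄ = 50.05 mm, Ȳ = 31.70 mm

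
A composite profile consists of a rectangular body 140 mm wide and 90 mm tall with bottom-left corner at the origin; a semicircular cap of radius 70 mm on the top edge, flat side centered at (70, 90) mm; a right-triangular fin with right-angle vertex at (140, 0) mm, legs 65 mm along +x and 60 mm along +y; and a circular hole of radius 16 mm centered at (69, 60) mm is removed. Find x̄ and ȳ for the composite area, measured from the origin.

x̄ = 78.37 mm, ȳ = 68.98 mm

rectangular body: A = 140 × 90 = 12600.00, centroid at (70.00, 45.00).
semicircular top: A = ½π·70² = 7696.90, centroid at (70.00, 119.71).
triangular fin: A = ½·65·60 = 1950.00, centroid at (161.67, 20.00).
hole: A = −π·16² = -804.25, centroid at (69.00, 60.00).
ΣA = 21442.65 mm²
ΣAx̄ = (12600.00)(70.00) + (7696.90)(70.00) + (1950.00)(161.67) + (-804.25)(69.00) = 1680540.05 mm³
ΣAȳ = (12600.00)(45.00) + (7696.90)(119.71) + (1950.00)(20.00) + (-804.25)(60.00) = 1479132.98 mm³
x̄ = 1680540.05 / 21442.65 = 78.37 mm
ȳ = 1479132.98 / 21442.65 = 68.98 mm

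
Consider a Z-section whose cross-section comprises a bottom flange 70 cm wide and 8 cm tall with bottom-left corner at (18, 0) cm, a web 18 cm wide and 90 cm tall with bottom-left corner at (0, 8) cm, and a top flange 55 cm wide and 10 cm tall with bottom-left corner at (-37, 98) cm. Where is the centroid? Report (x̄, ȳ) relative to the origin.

x̄ = 14.30 cm, ȳ = 53.02 cm

bottom flange: A = 70 × 8 = 560.00, centroid at (53.00, 4.00).
web: A = 18 × 90 = 1620.00, centroid at (9.00, 53.00).
top flange: A = 55 × 10 = 550.00, centroid at (-9.50, 103.00).
ΣA = 2730.00 cm², ΣAx̄ = 39035.00 cm³, ΣAȳ = 144750.00 cm³.
x̄ = 39035.00/2730.00 = 14.30 cm; ȳ = 144750.00/2730.00 = 53.02 cm.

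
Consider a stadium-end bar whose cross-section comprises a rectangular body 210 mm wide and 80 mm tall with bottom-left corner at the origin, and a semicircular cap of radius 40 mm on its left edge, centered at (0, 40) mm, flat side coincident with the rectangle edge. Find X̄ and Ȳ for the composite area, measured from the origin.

X̄ = 89.13 mm, Ȳ = 40.00 mm

rectangular body: A = 210 × 80 = 16800.00, centroid at (105.00, 40.00).
semicircular end: A = ½π·40² = 2513.27, centroid at (-16.98, 40.00).
ΣA = 19313.27 mm²
ΣAX̄ = (16800.00)(105.00) + (2513.27)(-16.98) = 1721333.33 mm³
ΣAȲ = (16800.00)(40.00) + (2513.27)(40.00) = 772530.96 mm³
X̄ = 1721333.33 / 19313.27 = 89.13 mm
Ȳ = 772530.96 / 19313.27 = 40.00 mm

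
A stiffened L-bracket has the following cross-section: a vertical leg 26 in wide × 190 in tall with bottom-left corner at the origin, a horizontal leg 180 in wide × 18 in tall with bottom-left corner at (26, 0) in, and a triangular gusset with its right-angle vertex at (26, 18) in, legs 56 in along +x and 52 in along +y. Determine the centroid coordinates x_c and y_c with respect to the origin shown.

vertical leg: A = 26 × 190 = 4940.00, centroid at (13.00, 95.00).
horizontal leg: A = 180 × 18 = 3240.00, centroid at (116.00, 9.00).
gusset: A = ½·56·52 = 1456.00, centroid at (44.67, 35.33).
ΣA = 9636.00 in², ΣAx_c = 505094.67 in³, ΣAy_c = 549905.33 in³.
x_c = 505094.67/9636.00 = 52.42 in; y_c = 549905.33/9636.00 = 57.07 in.

x_c = 52.42 in, y_c = 57.07 in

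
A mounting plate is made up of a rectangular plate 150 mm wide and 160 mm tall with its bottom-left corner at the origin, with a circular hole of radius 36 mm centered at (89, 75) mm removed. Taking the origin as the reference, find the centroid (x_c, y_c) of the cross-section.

x_c = 72.14 mm, y_c = 81.02 mm

Part | A | x̄ᵢ | ȳᵢ | A·x̄ᵢ | A·ȳᵢ
plate | 24000.00 | 75.00 | 80.00 | 1800000.00 | 1920000.00
hole | -4071.50 | 89.00 | 75.00 | -362363.86 | -305362.81
Σ | 19928.50 |  |  | 1437636.14 | 1614637.19
x_c = 1437636.14 / 19928.50 = 72.14 mm
y_c = 1614637.19 / 19928.50 = 81.02 mm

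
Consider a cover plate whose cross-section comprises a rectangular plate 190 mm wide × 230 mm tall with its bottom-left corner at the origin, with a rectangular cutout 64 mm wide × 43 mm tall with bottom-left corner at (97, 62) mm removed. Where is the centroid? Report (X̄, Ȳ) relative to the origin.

plate: A = 190 × 230 = 43700.00, centroid at (95.00, 115.00).
hole: A = −(64 × 43) = -2752.00, centroid at (129.00, 83.50).
ΣA = 40948.00 mm²
ΣAX̄ = (43700.00)(95.00) + (-2752.00)(129.00) = 3796492.00 mm³
ΣAȲ = (43700.00)(115.00) + (-2752.00)(83.50) = 4795708.00 mm³
X̄ = 3796492.00 / 40948.00 = 92.71 mm
Ȳ = 4795708.00 / 40948.00 = 117.12 mm

X̄ = 92.71 mm, Ȳ = 117.12 mm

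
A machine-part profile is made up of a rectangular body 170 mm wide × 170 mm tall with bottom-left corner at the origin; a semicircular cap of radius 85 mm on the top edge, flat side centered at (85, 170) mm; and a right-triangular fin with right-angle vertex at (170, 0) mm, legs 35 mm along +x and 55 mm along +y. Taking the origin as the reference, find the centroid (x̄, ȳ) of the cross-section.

x̄ = 87.26 mm, ȳ = 116.79 mm

rectangular body: A = 170 × 170 = 28900.00, centroid at (85.00, 85.00).
semicircular top: A = ½π·85² = 11349.00, centroid at (85.00, 206.08).
triangular fin: A = ½·35·55 = 962.50, centroid at (181.67, 18.33).
ΣA = 41211.50 mm²
ΣAx̄ = (28900.00)(85.00) + (11349.00)(85.00) + (962.50)(181.67) = 3596019.46 mm³
ΣAȳ = (28900.00)(85.00) + (11349.00)(206.08) + (962.50)(18.33) = 4812893.09 mm³
x̄ = 3596019.46 / 41211.50 = 87.26 mm
ȳ = 4812893.09 / 41211.50 = 116.79 mm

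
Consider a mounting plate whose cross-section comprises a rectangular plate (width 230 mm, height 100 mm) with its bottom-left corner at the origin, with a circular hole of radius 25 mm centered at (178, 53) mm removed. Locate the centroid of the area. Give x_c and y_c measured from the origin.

Part | A | x̄ᵢ | ȳᵢ | A·x̄ᵢ | A·ȳᵢ
plate | 23000.00 | 115.00 | 50.00 | 2645000.00 | 1150000.00
hole | -1963.50 | 178.00 | 53.00 | -349502.18 | -104065.26
Σ | 21036.50 |  |  | 2295497.82 | 1045934.74
x_c = 2295497.82 / 21036.50 = 109.12 mm
y_c = 1045934.74 / 21036.50 = 49.72 mm

x_c = 109.12 mm, y_c = 49.72 mm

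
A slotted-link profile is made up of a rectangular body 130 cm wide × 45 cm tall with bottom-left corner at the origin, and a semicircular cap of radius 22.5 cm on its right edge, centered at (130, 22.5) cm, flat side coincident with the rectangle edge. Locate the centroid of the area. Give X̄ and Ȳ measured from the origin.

X̄ = 73.92 cm, Ȳ = 22.50 cm

Part | A | x̄ᵢ | ȳᵢ | A·x̄ᵢ | A·ȳᵢ
rectangular body | 5850.00 | 65.00 | 22.50 | 380250.00 | 131625.00
semicircular end | 795.22 | 139.55 | 22.50 | 110971.78 | 17892.35
Σ | 6645.22 |  |  | 491221.78 | 149517.35
X̄ = 491221.78 / 6645.22 = 73.92 cm
Ȳ = 149517.35 / 6645.22 = 22.50 cm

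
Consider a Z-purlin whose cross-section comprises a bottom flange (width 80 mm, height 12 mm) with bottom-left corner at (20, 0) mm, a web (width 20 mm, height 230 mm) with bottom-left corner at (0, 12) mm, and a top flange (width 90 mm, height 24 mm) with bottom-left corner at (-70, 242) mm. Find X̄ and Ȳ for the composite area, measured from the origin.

Part | A | x̄ᵢ | ȳᵢ | A·x̄ᵢ | A·ȳᵢ
bottom flange | 960.00 | 60.00 | 6.00 | 57600.00 | 5760.00
web | 4600.00 | 10.00 | 127.00 | 46000.00 | 584200.00
top flange | 2160.00 | -25.00 | 254.00 | -54000.00 | 548640.00
Σ | 7720.00 |  |  | 49600.00 | 1138600.00
X̄ = 49600.00 / 7720.00 = 6.42 mm
Ȳ = 1138600.00 / 7720.00 = 147.49 mm

X̄ = 6.42 mm, Ȳ = 147.49 mm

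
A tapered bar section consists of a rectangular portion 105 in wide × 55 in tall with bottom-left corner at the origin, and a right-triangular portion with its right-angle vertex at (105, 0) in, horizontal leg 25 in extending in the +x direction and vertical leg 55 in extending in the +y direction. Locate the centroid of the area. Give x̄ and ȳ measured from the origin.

x̄ = 58.97 in, ȳ = 26.52 in

rectangular portion: A = 105 × 55 = 5775.00, centroid at (52.50, 27.50).
triangular portion: A = ½·25·55 = 687.50, centroid at (113.33, 18.33).
ΣA = 6462.50 in²
ΣAx̄ = (5775.00)(52.50) + (687.50)(113.33) = 381104.17 in³
ΣAȳ = (5775.00)(27.50) + (687.50)(18.33) = 171416.67 in³
x̄ = 381104.17 / 6462.50 = 58.97 in
ȳ = 171416.67 / 6462.50 = 26.52 in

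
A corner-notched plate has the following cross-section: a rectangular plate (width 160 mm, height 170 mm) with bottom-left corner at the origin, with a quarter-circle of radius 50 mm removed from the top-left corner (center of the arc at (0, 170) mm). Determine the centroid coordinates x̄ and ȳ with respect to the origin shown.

Part | A | x̄ᵢ | ȳᵢ | A·x̄ᵢ | A·ȳᵢ
plate | 27200.00 | 80.00 | 85.00 | 2176000.00 | 2312000.00
removed quarter-circle | -1963.50 | 21.22 | 148.78 | -41666.67 | -292127.55
Σ | 25236.50 |  |  | 2134333.33 | 2019872.45
x̄ = 2134333.33 / 25236.50 = 84.57 mm
ȳ = 2019872.45 / 25236.50 = 80.04 mm

x̄ = 84.57 mm, ȳ = 80.04 mm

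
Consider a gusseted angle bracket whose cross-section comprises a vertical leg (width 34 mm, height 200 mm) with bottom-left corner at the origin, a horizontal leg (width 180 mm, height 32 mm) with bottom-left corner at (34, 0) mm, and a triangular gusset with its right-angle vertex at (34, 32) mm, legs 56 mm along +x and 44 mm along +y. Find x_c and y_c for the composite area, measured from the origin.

Part | A | x̄ᵢ | ȳᵢ | A·x̄ᵢ | A·ȳᵢ
vertical leg | 6800.00 | 17.00 | 100.00 | 115600.00 | 680000.00
horizontal leg | 5760.00 | 124.00 | 16.00 | 714240.00 | 92160.00
gusset | 1232.00 | 52.67 | 46.67 | 64885.33 | 57493.33
Σ | 13792.00 |  |  | 894725.33 | 829653.33
x_c = 894725.33 / 13792.00 = 64.87 mm
y_c = 829653.33 / 13792.00 = 60.15 mm

x_c = 64.87 mm, y_c = 60.15 mm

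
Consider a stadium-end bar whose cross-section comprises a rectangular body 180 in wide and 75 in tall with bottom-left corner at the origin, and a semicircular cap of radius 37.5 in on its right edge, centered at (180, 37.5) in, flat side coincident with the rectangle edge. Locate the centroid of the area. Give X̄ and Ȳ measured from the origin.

rectangular body: A = 180 × 75 = 13500.00, centroid at (90.00, 37.50).
semicircular end: A = ½π·37.5² = 2208.93, centroid at (195.92, 37.50).
ΣA = 15708.93 in²
ΣAX̄ = (13500.00)(90.00) + (2208.93)(195.92) = 1647764.07 in³
ΣAȲ = (13500.00)(37.50) + (2208.93)(37.50) = 589084.96 in³
X̄ = 1647764.07 / 15708.93 = 104.89 in
Ȳ = 589084.96 / 15708.93 = 37.50 in

X̄ = 104.89 in, Ȳ = 37.50 in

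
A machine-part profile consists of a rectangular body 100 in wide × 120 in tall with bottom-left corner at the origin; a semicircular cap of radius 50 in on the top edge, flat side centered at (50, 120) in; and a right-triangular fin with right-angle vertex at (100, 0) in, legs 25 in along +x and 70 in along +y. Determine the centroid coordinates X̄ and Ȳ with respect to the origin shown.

X̄ = 53.04 in, Ȳ = 77.07 in

rectangular body: A = 100 × 120 = 12000.00, centroid at (50.00, 60.00).
semicircular top: A = ½π·50² = 3926.99, centroid at (50.00, 141.22).
triangular fin: A = ½·25·70 = 875.00, centroid at (108.33, 23.33).
ΣA = 16801.99 in²
ΣAX̄ = (12000.00)(50.00) + (3926.99)(50.00) + (875.00)(108.33) = 891141.21 in³
ΣAȲ = (12000.00)(60.00) + (3926.99)(141.22) + (875.00)(23.33) = 1294988.90 in³
X̄ = 891141.21 / 16801.99 = 53.04 in
Ȳ = 1294988.90 / 16801.99 = 77.07 in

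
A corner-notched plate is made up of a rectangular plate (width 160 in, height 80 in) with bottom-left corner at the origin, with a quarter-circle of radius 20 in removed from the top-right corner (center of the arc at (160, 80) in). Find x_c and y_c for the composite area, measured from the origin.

Part | A | x̄ᵢ | ȳᵢ | A·x̄ᵢ | A·ȳᵢ
plate | 12800.00 | 80.00 | 40.00 | 1024000.00 | 512000.00
removed quarter-circle | -314.16 | 151.51 | 71.51 | -47598.82 | -22466.07
Σ | 12485.84 |  |  | 976401.18 | 489533.93
x_c = 976401.18 / 12485.84 = 78.20 in
y_c = 489533.93 / 12485.84 = 39.21 in

x_c = 78.20 in, y_c = 39.21 in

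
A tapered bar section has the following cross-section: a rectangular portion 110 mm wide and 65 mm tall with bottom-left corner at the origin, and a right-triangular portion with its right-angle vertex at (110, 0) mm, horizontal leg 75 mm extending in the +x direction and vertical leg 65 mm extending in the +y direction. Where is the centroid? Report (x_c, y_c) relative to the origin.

rectangular portion: A = 110 × 65 = 7150.00, centroid at (55.00, 32.50).
triangular portion: A = ½·75·65 = 2437.50, centroid at (135.00, 21.67).
ΣA = 9587.50 mm²
ΣAx_c = (7150.00)(55.00) + (2437.50)(135.00) = 722312.50 mm³
ΣAy_c = (7150.00)(32.50) + (2437.50)(21.67) = 285187.50 mm³
x_c = 722312.50 / 9587.50 = 75.34 mm
y_c = 285187.50 / 9587.50 = 29.75 mm

x_c = 75.34 mm, y_c = 29.75 mm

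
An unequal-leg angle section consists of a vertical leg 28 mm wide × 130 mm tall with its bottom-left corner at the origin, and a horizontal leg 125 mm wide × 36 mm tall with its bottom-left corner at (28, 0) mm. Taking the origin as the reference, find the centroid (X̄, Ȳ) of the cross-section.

X̄ = 56.29 mm, Ȳ = 39.02 mm

Part | A | x̄ᵢ | ȳᵢ | A·x̄ᵢ | A·ȳᵢ
vertical leg | 3640.00 | 14.00 | 65.00 | 50960.00 | 236600.00
horizontal leg | 4500.00 | 90.50 | 18.00 | 407250.00 | 81000.00
Σ | 8140.00 |  |  | 458210.00 | 317600.00
X̄ = 458210.00 / 8140.00 = 56.29 mm
Ȳ = 317600.00 / 8140.00 = 39.02 mm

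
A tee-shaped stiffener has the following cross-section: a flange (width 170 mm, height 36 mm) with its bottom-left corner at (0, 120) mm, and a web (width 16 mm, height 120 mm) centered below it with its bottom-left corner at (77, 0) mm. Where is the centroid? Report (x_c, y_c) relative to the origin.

web: A = 16 × 120 = 1920.00, centroid at (85.00, 60.00).
flange: A = 170 × 36 = 6120.00, centroid at (85.00, 138.00).
ΣA = 8040.00 mm², ΣAx_c = 683400.00 mm³, ΣAy_c = 959760.00 mm³.
x_c = 683400.00/8040.00 = 85.00 mm; y_c = 959760.00/8040.00 = 119.37 mm.

x_c = 85.00 mm, y_c = 119.37 mm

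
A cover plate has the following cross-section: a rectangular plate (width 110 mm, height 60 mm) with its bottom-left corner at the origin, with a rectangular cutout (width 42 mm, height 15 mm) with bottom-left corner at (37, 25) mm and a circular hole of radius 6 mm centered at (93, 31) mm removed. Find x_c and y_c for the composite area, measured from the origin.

x_c = 53.94 mm, y_c = 29.71 mm

plate: A = 110 × 60 = 6600.00, centroid at (55.00, 30.00).
hole 1: A = −(42 × 15) = -630.00, centroid at (58.00, 32.50).
hole 2: A = −π·6² = -113.10, centroid at (93.00, 31.00).
ΣA = 5856.90 mm², ΣAx_c = 315941.95 mm³, ΣAy_c = 174018.98 mm³.
x_c = 315941.95/5856.90 = 53.94 mm; y_c = 174018.98/5856.90 = 29.71 mm.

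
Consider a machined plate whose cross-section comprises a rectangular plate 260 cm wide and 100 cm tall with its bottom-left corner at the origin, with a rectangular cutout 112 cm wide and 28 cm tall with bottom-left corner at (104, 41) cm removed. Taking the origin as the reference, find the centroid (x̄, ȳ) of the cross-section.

Part | A | x̄ᵢ | ȳᵢ | A·x̄ᵢ | A·ȳᵢ
plate | 26000.00 | 130.00 | 50.00 | 3380000.00 | 1300000.00
hole | -3136.00 | 160.00 | 55.00 | -501760.00 | -172480.00
Σ | 22864.00 |  |  | 2878240.00 | 1127520.00
x̄ = 2878240.00 / 22864.00 = 125.89 cm
ȳ = 1127520.00 / 22864.00 = 49.31 cm

x̄ = 125.89 cm, ȳ = 49.31 cm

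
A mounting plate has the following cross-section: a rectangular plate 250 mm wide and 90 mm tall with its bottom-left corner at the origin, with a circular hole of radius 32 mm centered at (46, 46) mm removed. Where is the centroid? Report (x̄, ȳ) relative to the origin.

x̄ = 138.18 mm, ȳ = 44.83 mm

Part | A | x̄ᵢ | ȳᵢ | A·x̄ᵢ | A·ȳᵢ
plate | 22500.00 | 125.00 | 45.00 | 2812500.00 | 1012500.00
hole | -3216.99 | 46.00 | 46.00 | -147981.58 | -147981.58
Σ | 19283.01 |  |  | 2664518.42 | 864518.42
x̄ = 2664518.42 / 19283.01 = 138.18 mm
ȳ = 864518.42 / 19283.01 = 44.83 mm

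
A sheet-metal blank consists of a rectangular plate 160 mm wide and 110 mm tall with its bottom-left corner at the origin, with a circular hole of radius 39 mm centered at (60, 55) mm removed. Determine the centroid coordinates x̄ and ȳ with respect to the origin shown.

x̄ = 87.45 mm, ȳ = 55.00 mm

plate: A = 160 × 110 = 17600.00, centroid at (80.00, 55.00).
hole: A = −π·39² = -4778.36, centroid at (60.00, 55.00).
ΣA = 12821.64 mm²
ΣAx̄ = (17600.00)(80.00) + (-4778.36)(60.00) = 1121298.25 mm³
ΣAȳ = (17600.00)(55.00) + (-4778.36)(55.00) = 705190.07 mm³
x̄ = 1121298.25 / 12821.64 = 87.45 mm
ȳ = 705190.07 / 12821.64 = 55.00 mm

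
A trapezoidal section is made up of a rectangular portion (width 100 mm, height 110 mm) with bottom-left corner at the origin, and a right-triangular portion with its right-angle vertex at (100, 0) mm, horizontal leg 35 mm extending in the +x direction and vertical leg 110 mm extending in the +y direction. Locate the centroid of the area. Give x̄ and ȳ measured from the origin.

x̄ = 59.18 mm, ȳ = 52.27 mm

rectangular portion: A = 100 × 110 = 11000.00, centroid at (50.00, 55.00).
triangular portion: A = ½·35·110 = 1925.00, centroid at (111.67, 36.67).
ΣA = 12925.00 mm²
ΣAx̄ = (11000.00)(50.00) + (1925.00)(111.67) = 764958.33 mm³
ΣAȳ = (11000.00)(55.00) + (1925.00)(36.67) = 675583.33 mm³
x̄ = 764958.33 / 12925.00 = 59.18 mm
ȳ = 675583.33 / 12925.00 = 52.27 mm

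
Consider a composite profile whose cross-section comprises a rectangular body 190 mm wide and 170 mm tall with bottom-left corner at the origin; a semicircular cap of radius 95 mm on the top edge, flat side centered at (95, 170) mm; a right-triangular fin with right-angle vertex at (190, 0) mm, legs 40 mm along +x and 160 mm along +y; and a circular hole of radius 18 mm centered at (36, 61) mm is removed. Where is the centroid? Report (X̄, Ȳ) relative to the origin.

Part | A | x̄ᵢ | ȳᵢ | A·x̄ᵢ | A·ȳᵢ
rectangular body | 32300.00 | 95.00 | 85.00 | 3068500.00 | 2745500.00
semicircular top | 14176.44 | 95.00 | 210.32 | 1346761.50 | 2981577.60
triangular fin | 3200.00 | 203.33 | 53.33 | 650666.67 | 170666.67
hole | -1017.88 | 36.00 | 61.00 | -36643.54 | -62090.44
Σ | 48658.56 |  |  | 5029284.63 | 5835653.83
X̄ = 5029284.63 / 48658.56 = 103.36 mm
Ȳ = 5835653.83 / 48658.56 = 119.93 mm

X̄ = 103.36 mm, Ȳ = 119.93 mm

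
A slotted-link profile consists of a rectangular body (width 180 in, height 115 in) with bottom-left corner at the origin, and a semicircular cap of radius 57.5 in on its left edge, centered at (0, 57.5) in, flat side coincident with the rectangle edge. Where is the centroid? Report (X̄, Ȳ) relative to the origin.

X̄ = 67.05 in, Ȳ = 57.50 in

rectangular body: A = 180 × 115 = 20700.00, centroid at (90.00, 57.50).
semicircular end: A = ½π·57.5² = 5193.45, centroid at (-24.40, 57.50).
ΣA = 25893.45 in², ΣAX̄ = 1736260.42 in³, ΣAȲ = 1488873.11 in³.
X̄ = 1736260.42/25893.45 = 67.05 in; Ȳ = 1488873.11/25893.45 = 57.50 in.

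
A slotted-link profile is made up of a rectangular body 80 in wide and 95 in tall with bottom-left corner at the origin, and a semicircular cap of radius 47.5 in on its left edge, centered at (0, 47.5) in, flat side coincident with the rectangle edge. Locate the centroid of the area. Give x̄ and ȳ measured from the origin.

Part | A | x̄ᵢ | ȳᵢ | A·x̄ᵢ | A·ȳᵢ
rectangular body | 7600.00 | 40.00 | 47.50 | 304000.00 | 361000.00
semicircular end | 3544.11 | -20.16 | 47.50 | -71447.92 | 168345.19
Σ | 11144.11 |  |  | 232552.08 | 529345.19
x̄ = 232552.08 / 11144.11 = 20.87 in
ȳ = 529345.19 / 11144.11 = 47.50 in

x̄ = 20.87 in, ȳ = 47.50 in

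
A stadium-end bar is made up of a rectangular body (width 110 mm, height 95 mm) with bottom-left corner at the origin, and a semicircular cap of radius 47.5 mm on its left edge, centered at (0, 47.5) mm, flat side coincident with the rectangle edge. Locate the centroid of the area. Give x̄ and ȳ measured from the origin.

x̄ = 35.97 mm, ȳ = 47.50 mm

Part | A | x̄ᵢ | ȳᵢ | A·x̄ᵢ | A·ȳᵢ
rectangular body | 10450.00 | 55.00 | 47.50 | 574750.00 | 496375.00
semicircular end | 3544.11 | -20.16 | 47.50 | -71447.92 | 168345.19
Σ | 13994.11 |  |  | 503302.08 | 664720.19
x̄ = 503302.08 / 13994.11 = 35.97 mm
ȳ = 664720.19 / 13994.11 = 47.50 mm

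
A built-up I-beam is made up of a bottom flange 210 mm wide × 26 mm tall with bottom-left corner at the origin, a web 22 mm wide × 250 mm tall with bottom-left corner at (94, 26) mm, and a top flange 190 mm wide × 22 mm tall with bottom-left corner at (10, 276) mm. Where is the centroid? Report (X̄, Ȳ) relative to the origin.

Part | A | x̄ᵢ | ȳᵢ | A·x̄ᵢ | A·ȳᵢ
bottom flange | 5460.00 | 105.00 | 13.00 | 573300.00 | 70980.00
web | 5500.00 | 105.00 | 151.00 | 577500.00 | 830500.00
top flange | 4180.00 | 105.00 | 287.00 | 438900.00 | 1199660.00
Σ | 15140.00 |  |  | 1589700.00 | 2101140.00
X̄ = 1589700.00 / 15140.00 = 105.00 mm
Ȳ = 2101140.00 / 15140.00 = 138.78 mm

X̄ = 105.00 mm, Ȳ = 138.78 mm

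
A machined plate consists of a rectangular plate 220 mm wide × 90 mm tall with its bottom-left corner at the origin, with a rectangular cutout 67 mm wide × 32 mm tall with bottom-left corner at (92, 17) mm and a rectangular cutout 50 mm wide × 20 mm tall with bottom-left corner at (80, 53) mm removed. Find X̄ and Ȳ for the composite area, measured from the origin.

Part | A | x̄ᵢ | ȳᵢ | A·x̄ᵢ | A·ȳᵢ
plate | 19800.00 | 110.00 | 45.00 | 2178000.00 | 891000.00
hole 1 | -2144.00 | 125.50 | 33.00 | -269072.00 | -70752.00
hole 2 | -1000.00 | 105.00 | 63.00 | -105000.00 | -63000.00
Σ | 16656.00 |  |  | 1803928.00 | 757248.00
X̄ = 1803928.00 / 16656.00 = 108.30 mm
Ȳ = 757248.00 / 16656.00 = 45.46 mm

X̄ = 108.30 mm, Ȳ = 45.46 mm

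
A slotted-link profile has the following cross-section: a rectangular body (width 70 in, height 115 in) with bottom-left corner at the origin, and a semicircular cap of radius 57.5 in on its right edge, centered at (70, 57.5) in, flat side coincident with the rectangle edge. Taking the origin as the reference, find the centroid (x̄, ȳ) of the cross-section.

rectangular body: A = 70 × 115 = 8050.00, centroid at (35.00, 57.50).
semicircular end: A = ½π·57.5² = 5193.45, centroid at (94.40, 57.50).
ΣA = 13243.45 in²
ΣAx̄ = (8050.00)(35.00) + (5193.45)(94.40) = 772030.76 in³
ΣAȳ = (8050.00)(57.50) + (5193.45)(57.50) = 761498.11 in³
x̄ = 772030.76 / 13243.45 = 58.30 in
ȳ = 761498.11 / 13243.45 = 57.50 in

x̄ = 58.30 in, ȳ = 57.50 in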